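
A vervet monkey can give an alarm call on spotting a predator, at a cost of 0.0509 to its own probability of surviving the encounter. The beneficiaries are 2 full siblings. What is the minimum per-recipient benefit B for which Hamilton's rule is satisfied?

0.0509

r to a full sibling = 1/2 (full sibs share both parents — two paths of length 2: r = 2·(1/2)^2 = 1/2).
Hamilton's rule with n recipients of equal r: n·r·B > C, so B > C/(n·r) = 0.0509/(2·0.5) = 0.0509.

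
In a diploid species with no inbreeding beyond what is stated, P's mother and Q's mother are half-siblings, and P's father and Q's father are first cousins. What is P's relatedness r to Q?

Wright's path rule: contributions from independent ancestry routes add.
P and Q are related in two ways: half first cousins through their mothers (r = 1/16) and second cousins through their fathers (r = 1/32).
r = 1/16 + 1/32 = 0.09375.

0.09375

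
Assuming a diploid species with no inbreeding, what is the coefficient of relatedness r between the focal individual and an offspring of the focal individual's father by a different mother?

0.25

Each parent–offspring link contributes a factor of 1/2, and independent paths through distinct common ancestors add.
Half-sibs share one parent — one path of length 2: r = (1/2)^2 = 1/4.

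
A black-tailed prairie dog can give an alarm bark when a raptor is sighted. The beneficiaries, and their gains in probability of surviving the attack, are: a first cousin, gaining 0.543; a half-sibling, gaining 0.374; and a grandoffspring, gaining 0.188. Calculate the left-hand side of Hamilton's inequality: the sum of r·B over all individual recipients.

r to a first cousin = 1/8 (first cousins share one grandparent pair — two paths of length 4: r = 2·(1/2)^4 = 1/8).
r to a half-sibling = 1/4 (half-sibs share one parent — one path of length 2: r = (1/2)^2 = 1/4).
r to a grandoffspring = 0.25 (two parent–offspring links: r = (1/2)^2 = 1/4).
Summing one r·B term per recipient: 1·0.125·0.543 + 1·0.25·0.374 + 1·0.25·0.188 = 0.208375.

0.208375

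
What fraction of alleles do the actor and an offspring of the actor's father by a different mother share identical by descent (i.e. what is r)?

Each parent–offspring link contributes a factor of 1/2, and independent paths through distinct common ancestors add.
Half-sibs share one parent — one path of length 2: r = (1/2)^2 = 1/4.

0.25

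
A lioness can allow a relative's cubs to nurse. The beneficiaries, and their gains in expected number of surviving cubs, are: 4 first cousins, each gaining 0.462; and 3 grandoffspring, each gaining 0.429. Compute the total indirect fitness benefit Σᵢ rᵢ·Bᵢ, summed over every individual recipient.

r to a first cousin = 0.125 (first cousins share one grandparent pair — two paths of length 4: r = 2·(1/2)^4 = 1/8).
r to a grandoffspring = 1/4 (two parent–offspring links: r = (1/2)^2 = 1/4).
Summing one r·B term per recipient: 4·0.125·0.462 + 3·0.25·0.429 = 0.55275.

0.55275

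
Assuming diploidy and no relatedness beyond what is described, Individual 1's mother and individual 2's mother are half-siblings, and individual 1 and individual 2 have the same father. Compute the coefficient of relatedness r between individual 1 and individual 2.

Wright's path rule: contributions from independent ancestry routes add.
Individual 1 and individual 2 are related in two ways: half first cousins through their mothers (r = 1/16) and half-sibs through their shared father (r = 1/4).
r = 1/16 + 1/4 = 5/16 = 0.3125.

0.3125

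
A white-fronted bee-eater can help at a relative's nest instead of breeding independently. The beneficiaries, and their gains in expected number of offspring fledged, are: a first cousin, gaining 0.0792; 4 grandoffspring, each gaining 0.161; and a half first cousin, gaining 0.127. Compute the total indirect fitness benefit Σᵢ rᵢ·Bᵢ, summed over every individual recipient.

0.1788375

r to a first cousin = 0.125 (first cousins share one grandparent pair — two paths of length 4: r = 2·(1/2)^4 = 1/8).
r to a grandoffspring = 0.25 (two parent–offspring links: r = (1/2)^2 = 1/4).
r to a half first cousin = 0.0625 (half first cousins share one grandparent — one path of length 4: r = (1/2)^4 = 1/16).
Summing one r·B term per recipient: 1·0.125·0.0792 + 4·0.25·0.161 + 1·0.0625·0.127 = 0.1788375.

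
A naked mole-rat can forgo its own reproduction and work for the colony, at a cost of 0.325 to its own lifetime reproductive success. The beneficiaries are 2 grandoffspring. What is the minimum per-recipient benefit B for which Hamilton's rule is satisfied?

0.65

r to a grandoffspring = 1/4 (two parent–offspring links: r = (1/2)^2 = 1/4).
Hamilton's rule with n recipients of equal r: n·r·B > C, so B > C/(n·r) = 0.325/(2·0.25) = 0.65.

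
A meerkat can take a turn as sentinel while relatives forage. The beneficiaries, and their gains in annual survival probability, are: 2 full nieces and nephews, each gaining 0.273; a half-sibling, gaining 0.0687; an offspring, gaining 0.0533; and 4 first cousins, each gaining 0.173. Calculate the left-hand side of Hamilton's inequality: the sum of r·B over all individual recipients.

0.266825

r to a full niece or nephew = 1/4 (full aunt/uncle↔niece/nephew: two paths of length 3 through the shared grandparent pair: r = 2·(1/2)^3 = 1/4).
r to a half-sibling = 1/4 (half-sibs share one parent — one path of length 2: r = (1/2)^2 = 1/4).
r to an offspring = 0.5 (one parent–offspring link: r = (1/2)^1 = 1/2).
r to a first cousin = 0.125 (first cousins share one grandparent pair — two paths of length 4: r = 2·(1/2)^4 = 1/8).
Summing one r·B term per recipient: 2·0.25·0.273 + 1·0.25·0.0687 + 1·0.5·0.0533 + 4·0.125·0.173 = 0.266825.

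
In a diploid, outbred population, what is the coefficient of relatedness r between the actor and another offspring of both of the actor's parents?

Each parent–offspring link contributes a factor of 1/2, and independent paths through distinct common ancestors add.
Full sibs share both parents — two paths of length 2: r = 2·(1/2)^2 = 1/2.

0.5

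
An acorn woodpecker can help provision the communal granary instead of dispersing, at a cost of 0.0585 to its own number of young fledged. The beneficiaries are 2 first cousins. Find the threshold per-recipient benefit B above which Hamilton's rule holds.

0.234

r to a first cousin = 1/8 (first cousins share one grandparent pair — two paths of length 4: r = 2·(1/2)^4 = 1/8).
Hamilton's rule with n recipients of equal r: n·r·B > C, so B > C/(n·r) = 0.0585/(2·0.125) = 0.234.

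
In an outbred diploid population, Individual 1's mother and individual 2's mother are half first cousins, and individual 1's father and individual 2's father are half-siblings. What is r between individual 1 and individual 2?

0.078125

With two independent routes of shared ancestry, r is the sum of the two contributions.
Individual 1 and individual 2 are related in two ways: half second cousins through their mothers (r = 1/64) and half first cousins through their fathers (r = 1/16).
r = 1/64 + 1/16 = 5/64 = 0.078125.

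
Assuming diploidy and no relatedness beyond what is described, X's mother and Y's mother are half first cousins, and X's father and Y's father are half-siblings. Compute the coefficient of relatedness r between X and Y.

Relatedness sums over independent paths through distinct common ancestors.
X and Y are related in two ways: half second cousins through their mothers (r = 1/64) and half first cousins through their fathers (r = 1/16).
r = 1/64 + 1/16 = 0.078125.

0.078125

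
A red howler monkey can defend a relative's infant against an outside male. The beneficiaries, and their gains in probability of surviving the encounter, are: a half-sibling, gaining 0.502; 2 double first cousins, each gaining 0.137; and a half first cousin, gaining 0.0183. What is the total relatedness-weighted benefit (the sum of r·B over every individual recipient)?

0.19514375

r to a half-sibling = 0.25 (half-sibs share one parent — one path of length 2: r = (1/2)^2 = 1/4).
r to a double first cousin = 0.25 (double first cousins share both grandparent pairs — four paths of length 4: r = 4·(1/2)^4 = 1/4).
r to a half first cousin = 1/16 (half first cousins share one grandparent — one path of length 4: r = (1/2)^4 = 1/16).
Summing one r·B term per recipient: 1·0.25·0.502 + 2·0.25·0.137 + 1·0.0625·0.0183 = 0.19514375.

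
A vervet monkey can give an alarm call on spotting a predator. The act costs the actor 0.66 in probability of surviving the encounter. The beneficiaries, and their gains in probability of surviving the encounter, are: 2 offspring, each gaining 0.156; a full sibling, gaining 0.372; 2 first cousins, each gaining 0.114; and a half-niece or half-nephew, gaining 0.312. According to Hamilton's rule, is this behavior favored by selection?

Hamilton's rule: the trait is favored when the sum of r·B over every recipient exceeds the actor's cost C.
r to an offspring = 0.5 (one parent–offspring link: r = (1/2)^1 = 1/2).
r to a full sibling = 0.5 (full sibs share both parents — two paths of length 2: r = 2·(1/2)^2 = 1/2).
r to a first cousin = 1/8 (first cousins share one grandparent pair — two paths of length 4: r = 2·(1/2)^4 = 1/8).
r to a half-niece or half-nephew = 1/8 (half-aunt/uncle↔niece/nephew: one path of length 3: r = (1/2)^3 = 1/8).
Summing one r·B term per recipient: 2·0.5·0.156 + 1·0.5·0.372 + 2·0.125·0.114 + 1·0.125·0.312 = 0.4095.
0.4095 < 0.66: the indirect benefit is less than the cost.

No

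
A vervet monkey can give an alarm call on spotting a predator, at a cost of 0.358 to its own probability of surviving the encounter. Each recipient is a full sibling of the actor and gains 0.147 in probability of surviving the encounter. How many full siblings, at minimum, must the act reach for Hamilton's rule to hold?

r to a full sibling = 0.5 (full sibs share both parents — two paths of length 2: r = 2·(1/2)^2 = 1/2).
Hamilton's rule: n·r·B > C  ⇒  n > C/(r·B) = 0.358/(0.5·0.147) = 4.871.
The smallest integer exceeding 4.871 is 5.

5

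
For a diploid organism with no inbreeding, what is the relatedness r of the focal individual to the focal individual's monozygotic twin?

1

Each parent–offspring link contributes a factor of 1/2, and independent paths through distinct common ancestors add.
Monozygotic twins share every allele identical by descent: r = 1.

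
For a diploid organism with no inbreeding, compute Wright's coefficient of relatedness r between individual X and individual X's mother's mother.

0.25

Each parent–offspring link contributes a factor of 1/2, and independent paths through distinct common ancestors add.
Two parent–offspring links: r = (1/2)^2 = 1/4.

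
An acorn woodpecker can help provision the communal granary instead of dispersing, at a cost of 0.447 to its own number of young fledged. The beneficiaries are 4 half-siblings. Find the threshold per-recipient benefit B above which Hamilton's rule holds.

r to a half-sibling = 0.25 (half-sibs share one parent — one path of length 2: r = (1/2)^2 = 1/4).
Hamilton's rule with n recipients of equal r: n·r·B > C, so B > C/(n·r) = 0.447/(4·0.25) = 0.447.

0.447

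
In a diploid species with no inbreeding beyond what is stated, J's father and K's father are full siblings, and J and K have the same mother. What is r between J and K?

0.375

Independent pedigree routes through distinct common ancestors add.
J and K are related in two ways: first cousins through their fathers (r = 1/8) and half-sibs through their shared mother (r = 1/4).
r = 1/8 + 1/4 = 0.375.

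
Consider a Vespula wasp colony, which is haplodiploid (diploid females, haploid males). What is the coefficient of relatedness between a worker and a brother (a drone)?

0.25

Her haploid brother carries none of their father's genes and a random half of their mother's genome; that half matches the maternal half of her own genome with probability 1/2: r = 1/2 · 1/2 = 1/4.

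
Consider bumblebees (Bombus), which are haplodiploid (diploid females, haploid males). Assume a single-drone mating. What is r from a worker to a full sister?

Haplodiploid full sisters inherit their father's entire haploid genome identically (contributing 1/2) and on average half of their mother's contribution (1/2 · 1/2 = 1/4); r = 1/2 + 1/4 = 3/4.

0.75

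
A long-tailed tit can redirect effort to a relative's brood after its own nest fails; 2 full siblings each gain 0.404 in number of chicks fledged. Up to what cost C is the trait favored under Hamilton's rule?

r to a full sibling = 0.5 (full sibs share both parents — two paths of length 2: r = 2·(1/2)^2 = 1/2).
Hamilton's rule: n·r·B > C, so the trait is favored while C < n·r·B = 2·0.5·0.404 = 0.404.

0.404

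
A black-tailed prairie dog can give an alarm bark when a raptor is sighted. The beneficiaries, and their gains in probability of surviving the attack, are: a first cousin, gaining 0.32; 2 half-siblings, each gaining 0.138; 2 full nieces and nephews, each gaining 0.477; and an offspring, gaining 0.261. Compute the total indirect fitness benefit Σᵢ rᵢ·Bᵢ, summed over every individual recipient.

r to a first cousin = 1/8 (first cousins share one grandparent pair — two paths of length 4: r = 2·(1/2)^4 = 1/8).
r to a half-sibling = 0.25 (half-sibs share one parent — one path of length 2: r = (1/2)^2 = 1/4).
r to a full niece or nephew = 1/4 (full aunt/uncle↔niece/nephew: two paths of length 3 through the shared grandparent pair: r = 2·(1/2)^3 = 1/4).
r to an offspring = 1/2 (one parent–offspring link: r = (1/2)^1 = 1/2).
Summing one r·B term per recipient: 1·0.125·0.32 + 2·0.25·0.138 + 2·0.25·0.477 + 1·0.5·0.261 = 0.478.

0.478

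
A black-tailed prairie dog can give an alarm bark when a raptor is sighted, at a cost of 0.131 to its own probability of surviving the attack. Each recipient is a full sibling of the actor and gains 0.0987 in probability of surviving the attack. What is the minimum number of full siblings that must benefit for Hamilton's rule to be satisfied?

r to a full sibling = 0.5 (full sibs share both parents — two paths of length 2: r = 2·(1/2)^2 = 1/2).
Hamilton's rule: n·r·B > C  ⇒  n > C/(r·B) = 0.131/(0.5·0.0987) = 2.655.
The smallest integer exceeding 2.655 is 3.

3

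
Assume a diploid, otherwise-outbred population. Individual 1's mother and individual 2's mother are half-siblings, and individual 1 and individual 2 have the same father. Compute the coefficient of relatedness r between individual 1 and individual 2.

Wright's path rule: contributions from independent ancestry routes add.
Individual 1 and individual 2 are related in two ways: half first cousins through their mothers (r = 1/16) and half-sibs through their shared father (r = 1/4).
r = 1/16 + 1/4 = 0.3125.

0.3125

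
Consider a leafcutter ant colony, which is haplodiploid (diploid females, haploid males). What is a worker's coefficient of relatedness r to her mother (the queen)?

0.5

One meiotic link between diploid queen and diploid daughter: r = 1/2.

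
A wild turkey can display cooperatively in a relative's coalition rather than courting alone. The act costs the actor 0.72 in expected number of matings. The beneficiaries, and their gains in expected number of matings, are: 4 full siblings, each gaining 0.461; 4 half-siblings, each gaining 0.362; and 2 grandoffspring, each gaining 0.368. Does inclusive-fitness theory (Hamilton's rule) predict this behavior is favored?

Yes

Hamilton's rule: the trait is favored when the sum of r·B over every recipient exceeds the actor's cost C.
r to a full sibling = 0.5 (full sibs share both parents — two paths of length 2: r = 2·(1/2)^2 = 1/2).
r to a half-sibling = 1/4 (half-sibs share one parent — one path of length 2: r = (1/2)^2 = 1/4).
r to a grandoffspring = 1/4 (two parent–offspring links: r = (1/2)^2 = 1/4).
Summing one r·B term per recipient: 4·0.5·0.461 + 4·0.25·0.362 + 2·0.25·0.368 = 1.468.
1.468 > 0.72: the indirect benefit exceeds the cost.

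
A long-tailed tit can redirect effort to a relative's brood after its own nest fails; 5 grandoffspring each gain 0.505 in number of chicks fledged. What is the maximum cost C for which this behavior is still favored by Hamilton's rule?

r to a grandoffspring = 1/4 (two parent–offspring links: r = (1/2)^2 = 1/4).
Hamilton's rule: n·r·B > C, so the trait is favored while C < n·r·B = 5·0.25·0.505 = 0.63125.

0.63125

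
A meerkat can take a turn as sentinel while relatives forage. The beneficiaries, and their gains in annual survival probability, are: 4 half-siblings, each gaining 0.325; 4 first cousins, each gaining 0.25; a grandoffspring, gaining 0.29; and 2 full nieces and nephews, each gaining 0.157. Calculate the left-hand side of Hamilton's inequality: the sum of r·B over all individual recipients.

0.601

r to a half-sibling = 1/4 (half-sibs share one parent — one path of length 2: r = (1/2)^2 = 1/4).
r to a first cousin = 0.125 (first cousins share one grandparent pair — two paths of length 4: r = 2·(1/2)^4 = 1/8).
r to a grandoffspring = 0.25 (two parent–offspring links: r = (1/2)^2 = 1/4).
r to a full niece or nephew = 0.25 (full aunt/uncle↔niece/nephew: two paths of length 3 through the shared grandparent pair: r = 2·(1/2)^3 = 1/4).
Summing one r·B term per recipient: 4·0.25·0.325 + 4·0.125·0.25 + 1·0.25·0.29 + 2·0.25·0.157 = 0.601.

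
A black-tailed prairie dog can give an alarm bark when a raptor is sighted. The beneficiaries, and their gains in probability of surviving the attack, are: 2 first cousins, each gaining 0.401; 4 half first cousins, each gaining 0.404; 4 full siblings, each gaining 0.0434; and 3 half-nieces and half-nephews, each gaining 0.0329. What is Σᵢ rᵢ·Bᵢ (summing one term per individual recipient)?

0.3003875

r to a first cousin = 1/8 (first cousins share one grandparent pair — two paths of length 4: r = 2·(1/2)^4 = 1/8).
r to a half first cousin = 1/16 (half first cousins share one grandparent — one path of length 4: r = (1/2)^4 = 1/16).
r to a full sibling = 1/2 (full sibs share both parents — two paths of length 2: r = 2·(1/2)^2 = 1/2).
r to a half-niece or half-nephew = 1/8 (half-aunt/uncle↔niece/nephew: one path of length 3: r = (1/2)^3 = 1/8).
Summing one r·B term per recipient: 2·0.125·0.401 + 4·0.0625·0.404 + 4·0.5·0.0434 + 3·0.125·0.0329 = 0.3003875.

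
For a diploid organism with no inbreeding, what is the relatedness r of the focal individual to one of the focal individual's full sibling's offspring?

0.25

Each parent–offspring link contributes a factor of 1/2, and independent paths through distinct common ancestors add.
Full aunt/uncle↔niece/nephew: two paths of length 3 through the shared grandparent pair: r = 2·(1/2)^3 = 1/4.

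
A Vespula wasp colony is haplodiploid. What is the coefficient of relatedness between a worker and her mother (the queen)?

0.5

One meiotic link between diploid queen and diploid daughter: r = 1/2.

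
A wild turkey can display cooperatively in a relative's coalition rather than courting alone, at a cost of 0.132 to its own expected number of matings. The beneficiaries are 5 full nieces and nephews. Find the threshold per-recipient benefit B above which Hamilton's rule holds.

r to a full niece or nephew = 0.25 (full aunt/uncle↔niece/nephew: two paths of length 3 through the shared grandparent pair: r = 2·(1/2)^3 = 1/4).
Hamilton's rule with n recipients of equal r: n·r·B > C, so B > C/(n·r) = 0.132/(5·0.25) = 0.1056.

0.1056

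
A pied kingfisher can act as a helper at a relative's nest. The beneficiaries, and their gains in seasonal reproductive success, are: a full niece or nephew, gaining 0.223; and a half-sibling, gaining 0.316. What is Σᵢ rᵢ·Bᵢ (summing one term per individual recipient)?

0.13475

r to a full niece or nephew = 1/4 (full aunt/uncle↔niece/nephew: two paths of length 3 through the shared grandparent pair: r = 2·(1/2)^3 = 1/4).
r to a half-sibling = 0.25 (half-sibs share one parent — one path of length 2: r = (1/2)^2 = 1/4).
Summing one r·B term per recipient: 1·0.25·0.223 + 1·0.25·0.316 = 0.13475.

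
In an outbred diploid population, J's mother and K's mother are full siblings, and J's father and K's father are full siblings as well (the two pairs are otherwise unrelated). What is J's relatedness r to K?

Independent pedigree routes through distinct common ancestors add.
J and K are related in two ways: first cousins through their mothers (r = 1/8) and first cousins through their fathers (r = 1/8) — i.e. double first cousins.
r = 1/8 + 1/8 = 1/4 = 0.25.

0.25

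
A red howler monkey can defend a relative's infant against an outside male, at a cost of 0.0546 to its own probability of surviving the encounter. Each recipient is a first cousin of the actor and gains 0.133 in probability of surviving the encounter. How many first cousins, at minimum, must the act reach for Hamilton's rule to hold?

4

r to a first cousin = 1/8 (first cousins share one grandparent pair — two paths of length 4: r = 2·(1/2)^4 = 1/8).
Hamilton's rule: n·r·B > C  ⇒  n > C/(r·B) = 0.0546/(0.125·0.133) = 3.284.
The smallest integer exceeding 3.284 is 4.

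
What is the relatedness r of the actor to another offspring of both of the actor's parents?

0.5

Each parent–offspring link contributes a factor of 1/2, and independent paths through distinct common ancestors add.
Full sibs share both parents — two paths of length 2: r = 2·(1/2)^2 = 1/2.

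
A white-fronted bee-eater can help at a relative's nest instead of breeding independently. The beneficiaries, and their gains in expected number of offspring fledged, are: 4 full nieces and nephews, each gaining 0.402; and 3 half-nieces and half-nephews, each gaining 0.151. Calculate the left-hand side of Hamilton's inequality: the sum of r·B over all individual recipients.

r to a full niece or nephew = 0.25 (full aunt/uncle↔niece/nephew: two paths of length 3 through the shared grandparent pair: r = 2·(1/2)^3 = 1/4).
r to a half-niece or half-nephew = 1/8 (half-aunt/uncle↔niece/nephew: one path of length 3: r = (1/2)^3 = 1/8).
Summing one r·B term per recipient: 4·0.25·0.402 + 3·0.125·0.151 = 0.458625.

0.458625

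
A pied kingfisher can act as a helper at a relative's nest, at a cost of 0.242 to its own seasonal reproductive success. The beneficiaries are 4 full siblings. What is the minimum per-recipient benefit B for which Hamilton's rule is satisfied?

r to a full sibling = 1/2 (full sibs share both parents — two paths of length 2: r = 2·(1/2)^2 = 1/2).
Hamilton's rule with n recipients of equal r: n·r·B > C, so B > C/(n·r) = 0.242/(4·0.5) = 0.121.

0.121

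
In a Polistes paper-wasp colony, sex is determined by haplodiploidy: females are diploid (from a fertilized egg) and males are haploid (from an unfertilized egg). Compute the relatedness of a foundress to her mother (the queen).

One meiotic link between diploid queen and diploid daughter: r = 1/2.

0.5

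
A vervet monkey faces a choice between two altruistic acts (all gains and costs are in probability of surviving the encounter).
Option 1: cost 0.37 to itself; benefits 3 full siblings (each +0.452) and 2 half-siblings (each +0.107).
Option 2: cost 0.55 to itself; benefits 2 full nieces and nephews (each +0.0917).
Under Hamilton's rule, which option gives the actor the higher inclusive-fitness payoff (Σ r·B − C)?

Option 1

Option 1: r to a full sibling = 0.5.
Option 1: r to a half-sibling = 0.25.
Option 1: Σ r·B − C = (3·0.5·0.452 + 2·0.25·0.107) − 0.37 = 0.3615.
Option 2: r to a full niece or nephew = 0.25.
Option 2: Σ r·B − C = (2·0.25·0.0917) − 0.55 = -0.50415.
Option 1 has the higher net inclusive-fitness payoff.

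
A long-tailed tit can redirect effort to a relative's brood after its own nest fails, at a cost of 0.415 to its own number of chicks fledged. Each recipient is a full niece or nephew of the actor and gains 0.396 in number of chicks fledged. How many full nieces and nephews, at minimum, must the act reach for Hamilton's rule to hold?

5

r to a full niece or nephew = 0.25 (full aunt/uncle↔niece/nephew: two paths of length 3 through the shared grandparent pair: r = 2·(1/2)^3 = 1/4).
Hamilton's rule: n·r·B > C  ⇒  n > C/(r·B) = 0.415/(0.25·0.396) = 4.192.
The smallest integer exceeding 4.192 is 5.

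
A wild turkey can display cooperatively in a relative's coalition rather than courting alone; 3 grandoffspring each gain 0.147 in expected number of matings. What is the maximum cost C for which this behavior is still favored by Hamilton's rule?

r to a grandoffspring = 1/4 (two parent–offspring links: r = (1/2)^2 = 1/4).
Hamilton's rule: n·r·B > C, so the trait is favored while C < n·r·B = 3·0.25·0.147 = 0.11025.

0.11025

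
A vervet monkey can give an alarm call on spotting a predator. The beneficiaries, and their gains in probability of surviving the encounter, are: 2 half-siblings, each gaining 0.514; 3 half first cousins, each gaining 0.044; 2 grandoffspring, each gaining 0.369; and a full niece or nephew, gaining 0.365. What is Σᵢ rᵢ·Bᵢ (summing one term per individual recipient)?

0.541

r to a half-sibling = 1/4 (half-sibs share one parent — one path of length 2: r = (1/2)^2 = 1/4).
r to a half first cousin = 1/16 (half first cousins share one grandparent — one path of length 4: r = (1/2)^4 = 1/16).
r to a grandoffspring = 0.25 (two parent–offspring links: r = (1/2)^2 = 1/4).
r to a full niece or nephew = 0.25 (full aunt/uncle↔niece/nephew: two paths of length 3 through the shared grandparent pair: r = 2·(1/2)^3 = 1/4).
Summing one r·B term per recipient: 2·0.25·0.514 + 3·0.0625·0.044 + 2·0.25·0.369 + 1·0.25·0.365 = 0.541.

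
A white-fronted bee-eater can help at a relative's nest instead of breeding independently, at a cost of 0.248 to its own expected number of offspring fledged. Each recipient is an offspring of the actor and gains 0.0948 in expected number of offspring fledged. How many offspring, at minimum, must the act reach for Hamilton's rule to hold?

r to an offspring = 1/2 (one parent–offspring link: r = (1/2)^1 = 1/2).
Hamilton's rule: n·r·B > C  ⇒  n > C/(r·B) = 0.248/(0.5·0.0948) = 5.232.
The smallest integer exceeding 5.232 is 6.

6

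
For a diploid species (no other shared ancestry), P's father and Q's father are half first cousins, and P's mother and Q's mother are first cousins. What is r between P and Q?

With two independent routes of shared ancestry, r is the sum of the two contributions.
P and Q are related in two ways: half second cousins through their fathers (r = 1/64) and second cousins through their mothers (r = 1/32).
r = 1/64 + 1/32 = 3/64 = 0.046875.

0.046875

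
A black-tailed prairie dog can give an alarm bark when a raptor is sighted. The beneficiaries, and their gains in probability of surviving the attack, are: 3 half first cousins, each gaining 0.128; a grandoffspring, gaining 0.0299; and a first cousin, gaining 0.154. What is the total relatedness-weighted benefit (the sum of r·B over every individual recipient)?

r to a half first cousin = 1/16 (half first cousins share one grandparent — one path of length 4: r = (1/2)^4 = 1/16).
r to a grandoffspring = 1/4 (two parent–offspring links: r = (1/2)^2 = 1/4).
r to a first cousin = 1/8 (first cousins share one grandparent pair — two paths of length 4: r = 2·(1/2)^4 = 1/8).
Summing one r·B term per recipient: 3·0.0625·0.128 + 1·0.25·0.0299 + 1·0.125·0.154 = 0.050725.

0.050725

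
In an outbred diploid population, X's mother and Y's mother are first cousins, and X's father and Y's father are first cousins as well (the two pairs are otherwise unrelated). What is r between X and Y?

0.0625

Independent pedigree routes through distinct common ancestors add.
X and Y are related in two ways: second cousins through their mothers (r = 1/32) and second cousins through their fathers (r = 1/32).
r = 1/32 + 1/32 = 1/16 = 0.0625.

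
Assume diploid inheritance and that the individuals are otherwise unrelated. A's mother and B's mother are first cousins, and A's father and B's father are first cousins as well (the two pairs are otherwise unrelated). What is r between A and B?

With two independent routes of shared ancestry, r is the sum of the two contributions.
A and B are related in two ways: second cousins through their mothers (r = 1/32) and second cousins through their fathers (r = 1/32).
r = 1/32 + 1/32 = 0.0625.

0.0625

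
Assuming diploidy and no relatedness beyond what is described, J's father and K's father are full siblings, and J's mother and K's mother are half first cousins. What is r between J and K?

Wright's path rule: contributions from independent ancestry routes add.
J and K are related in two ways: first cousins through their fathers (r = 1/8) and half second cousins through their mothers (r = 1/64).
r = 1/8 + 1/64 = 0.140625.

0.140625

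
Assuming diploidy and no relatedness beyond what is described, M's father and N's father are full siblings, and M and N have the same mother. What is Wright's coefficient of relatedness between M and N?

Wright's path rule: contributions from independent ancestry routes add.
M and N are related in two ways: first cousins through their fathers (r = 1/8) and half-sibs through their shared mother (r = 1/4).
r = 1/8 + 1/4 = 3/8 = 0.375.

0.375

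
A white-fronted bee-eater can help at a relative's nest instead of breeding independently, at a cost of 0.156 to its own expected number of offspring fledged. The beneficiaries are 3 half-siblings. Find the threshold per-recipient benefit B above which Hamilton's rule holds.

r to a half-sibling = 1/4 (half-sibs share one parent — one path of length 2: r = (1/2)^2 = 1/4).
Hamilton's rule with n recipients of equal r: n·r·B > C, so B > C/(n·r) = 0.156/(3·0.25) = 0.208.

0.208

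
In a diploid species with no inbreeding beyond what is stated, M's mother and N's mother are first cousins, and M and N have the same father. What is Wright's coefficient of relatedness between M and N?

Wright's path rule: contributions from independent ancestry routes add.
M and N are related in two ways: second cousins through their mothers (r = 1/32) and half-sibs through their shared father (r = 1/4).
r = 1/32 + 1/4 = 0.28125.

0.28125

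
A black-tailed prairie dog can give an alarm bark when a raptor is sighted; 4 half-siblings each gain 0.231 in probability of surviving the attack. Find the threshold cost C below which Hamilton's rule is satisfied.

0.231

r to a half-sibling = 0.25 (half-sibs share one parent — one path of length 2: r = (1/2)^2 = 1/4).
Hamilton's rule: n·r·B > C, so the trait is favored while C < n·r·B = 4·0.25·0.231 = 0.231.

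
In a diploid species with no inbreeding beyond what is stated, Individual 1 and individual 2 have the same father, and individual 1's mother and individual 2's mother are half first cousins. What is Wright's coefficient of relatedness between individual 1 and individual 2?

With two independent routes of shared ancestry, r is the sum of the two contributions.
Individual 1 and individual 2 are related in two ways: half-sibs through their shared father (r = 1/4) and half second cousins through their mothers (r = 1/64).
r = 1/4 + 1/64 = 0.265625.

0.265625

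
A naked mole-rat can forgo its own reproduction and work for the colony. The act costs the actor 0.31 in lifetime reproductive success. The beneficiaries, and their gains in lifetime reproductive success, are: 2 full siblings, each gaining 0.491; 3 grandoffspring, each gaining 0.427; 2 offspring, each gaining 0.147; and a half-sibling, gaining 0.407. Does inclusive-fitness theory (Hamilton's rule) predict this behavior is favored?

Hamilton's rule: the trait is favored when the sum of r·B over every recipient exceeds the actor's cost C.
r to a full sibling = 0.5 (full sibs share both parents — two paths of length 2: r = 2·(1/2)^2 = 1/2).
r to a grandoffspring = 1/4 (two parent–offspring links: r = (1/2)^2 = 1/4).
r to an offspring = 0.5 (one parent–offspring link: r = (1/2)^1 = 1/2).
r to a half-sibling = 1/4 (half-sibs share one parent — one path of length 2: r = (1/2)^2 = 1/4).
Summing one r·B term per recipient: 2·0.5·0.491 + 3·0.25·0.427 + 2·0.5·0.147 + 1·0.25·0.407 = 1.06.
1.06 > 0.31: the indirect benefit exceeds the cost.

Yes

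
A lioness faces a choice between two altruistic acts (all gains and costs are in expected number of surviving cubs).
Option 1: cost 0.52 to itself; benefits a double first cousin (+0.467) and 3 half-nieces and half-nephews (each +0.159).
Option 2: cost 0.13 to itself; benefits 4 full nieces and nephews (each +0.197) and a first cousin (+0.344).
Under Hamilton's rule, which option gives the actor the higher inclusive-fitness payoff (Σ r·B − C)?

Option 1: r to a double first cousin = 0.25.
Option 1: r to a half-niece or half-nephew = 0.125.
Option 1: Σ r·B − C = (1·0.25·0.467 + 3·0.125·0.159) − 0.52 = -0.343625.
Option 2: r to a full niece or nephew = 0.25.
Option 2: r to a first cousin = 0.125.
Option 2: Σ r·B − C = (4·0.25·0.197 + 1·0.125·0.344) − 0.13 = 0.11.
Option 2 has the higher net inclusive-fitness payoff.

Option 2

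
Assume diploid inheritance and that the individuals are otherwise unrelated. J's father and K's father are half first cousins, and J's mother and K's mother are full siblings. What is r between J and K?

Wright's path rule: contributions from independent ancestry routes add.
J and K are related in two ways: half second cousins through their fathers (r = 1/64) and first cousins through their mothers (r = 1/8).
r = 1/64 + 1/8 = 0.140625.

0.140625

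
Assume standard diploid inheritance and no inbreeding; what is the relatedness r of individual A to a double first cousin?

Each parent–offspring link contributes a factor of 1/2, and independent paths through distinct common ancestors add.
Double first cousins share both grandparent pairs — four paths of length 4: r = 4·(1/2)^4 = 1/4.

0.25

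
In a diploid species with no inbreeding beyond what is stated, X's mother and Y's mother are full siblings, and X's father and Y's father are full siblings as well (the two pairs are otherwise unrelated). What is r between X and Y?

0.25

Relatedness sums over independent paths through distinct common ancestors.
X and Y are related in two ways: first cousins through their mothers (r = 1/8) and first cousins through their fathers (r = 1/8) — i.e. double first cousins.
r = 1/8 + 1/8 = 1/4 = 0.25.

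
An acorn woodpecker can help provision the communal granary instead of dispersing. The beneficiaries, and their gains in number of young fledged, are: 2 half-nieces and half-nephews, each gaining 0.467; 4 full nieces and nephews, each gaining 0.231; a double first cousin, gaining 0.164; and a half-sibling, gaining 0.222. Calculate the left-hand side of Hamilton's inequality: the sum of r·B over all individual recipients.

r to a half-niece or half-nephew = 0.125 (half-aunt/uncle↔niece/nephew: one path of length 3: r = (1/2)^3 = 1/8).
r to a full niece or nephew = 1/4 (full aunt/uncle↔niece/nephew: two paths of length 3 through the shared grandparent pair: r = 2·(1/2)^3 = 1/4).
r to a double first cousin = 1/4 (double first cousins share both grandparent pairs — four paths of length 4: r = 4·(1/2)^4 = 1/4).
r to a half-sibling = 0.25 (half-sibs share one parent — one path of length 2: r = (1/2)^2 = 1/4).
Summing one r·B term per recipient: 2·0.125·0.467 + 4·0.25·0.231 + 1·0.25·0.164 + 1·0.25·0.222 = 0.44425.

0.44425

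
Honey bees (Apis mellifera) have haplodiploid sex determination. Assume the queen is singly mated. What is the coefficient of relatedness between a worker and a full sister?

0.75

Haplodiploid full sisters inherit their father's entire haploid genome identically (contributing 1/2) and on average half of their mother's contribution (1/2 · 1/2 = 1/4); r = 1/2 + 1/4 = 3/4.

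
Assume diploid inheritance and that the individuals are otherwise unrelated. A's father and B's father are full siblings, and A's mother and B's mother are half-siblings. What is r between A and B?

0.1875

Independent pedigree routes through distinct common ancestors add.
A and B are related in two ways: first cousins through their fathers (r = 1/8) and half first cousins through their mothers (r = 1/16).
r = 1/8 + 1/16 = 3/16 = 0.1875.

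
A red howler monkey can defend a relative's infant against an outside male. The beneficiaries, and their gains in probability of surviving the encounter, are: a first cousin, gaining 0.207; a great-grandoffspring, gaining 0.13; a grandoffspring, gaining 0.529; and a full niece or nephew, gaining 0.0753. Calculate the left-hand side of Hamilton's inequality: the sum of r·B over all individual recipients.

r to a first cousin = 0.125 (first cousins share one grandparent pair — two paths of length 4: r = 2·(1/2)^4 = 1/8).
r to a great-grandoffspring = 0.125 (three parent–offspring links: r = (1/2)^3 = 1/8).
r to a grandoffspring = 0.25 (two parent–offspring links: r = (1/2)^2 = 1/4).
r to a full niece or nephew = 1/4 (full aunt/uncle↔niece/nephew: two paths of length 3 through the shared grandparent pair: r = 2·(1/2)^3 = 1/4).
Summing one r·B term per recipient: 1·0.125·0.207 + 1·0.125·0.13 + 1·0.25·0.529 + 1·0.25·0.0753 = 0.1932.

0.1932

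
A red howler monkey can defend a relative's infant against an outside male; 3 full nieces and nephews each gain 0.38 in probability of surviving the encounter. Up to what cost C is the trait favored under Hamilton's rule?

r to a full niece or nephew = 1/4 (full aunt/uncle↔niece/nephew: two paths of length 3 through the shared grandparent pair: r = 2·(1/2)^3 = 1/4).
Hamilton's rule: n·r·B > C, so the trait is favored while C < n·r·B = 3·0.25·0.38 = 0.285.

0.285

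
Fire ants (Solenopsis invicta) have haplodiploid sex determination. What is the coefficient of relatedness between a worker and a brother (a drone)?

Her haploid brother carries none of their father's genes and a random half of their mother's genome; that half matches the maternal half of her own genome with probability 1/2: r = 1/2 · 1/2 = 1/4.

0.25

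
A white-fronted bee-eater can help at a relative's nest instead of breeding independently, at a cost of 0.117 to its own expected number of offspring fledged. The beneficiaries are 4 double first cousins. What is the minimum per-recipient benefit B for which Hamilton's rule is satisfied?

0.117

r to a double first cousin = 1/4 (double first cousins share both grandparent pairs — four paths of length 4: r = 4·(1/2)^4 = 1/4).
Hamilton's rule with n recipients of equal r: n·r·B > C, so B > C/(n·r) = 0.117/(4·0.25) = 0.117.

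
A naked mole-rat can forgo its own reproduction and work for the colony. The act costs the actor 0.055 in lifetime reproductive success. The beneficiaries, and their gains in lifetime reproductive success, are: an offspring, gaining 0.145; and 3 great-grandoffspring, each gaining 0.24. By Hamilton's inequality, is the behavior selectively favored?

Yes

Hamilton's rule: the trait is favored when the sum of r·B over every recipient exceeds the actor's cost C.
r to an offspring = 0.5 (one parent–offspring link: r = (1/2)^1 = 1/2).
r to a great-grandoffspring = 1/8 (three parent–offspring links: r = (1/2)^3 = 1/8).
Summing one r·B term per recipient: 1·0.5·0.145 + 3·0.125·0.24 = 0.1625.
0.1625 > 0.055: the indirect benefit exceeds the cost.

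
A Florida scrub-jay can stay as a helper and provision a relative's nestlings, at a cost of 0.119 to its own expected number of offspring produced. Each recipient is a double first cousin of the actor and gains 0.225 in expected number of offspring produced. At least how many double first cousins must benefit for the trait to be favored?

r to a double first cousin = 1/4 (double first cousins share both grandparent pairs — four paths of length 4: r = 4·(1/2)^4 = 1/4).
Hamilton's rule: n·r·B > C  ⇒  n > C/(r·B) = 0.119/(0.25·0.225) = 2.116.
The smallest integer exceeding 2.116 is 3.

3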